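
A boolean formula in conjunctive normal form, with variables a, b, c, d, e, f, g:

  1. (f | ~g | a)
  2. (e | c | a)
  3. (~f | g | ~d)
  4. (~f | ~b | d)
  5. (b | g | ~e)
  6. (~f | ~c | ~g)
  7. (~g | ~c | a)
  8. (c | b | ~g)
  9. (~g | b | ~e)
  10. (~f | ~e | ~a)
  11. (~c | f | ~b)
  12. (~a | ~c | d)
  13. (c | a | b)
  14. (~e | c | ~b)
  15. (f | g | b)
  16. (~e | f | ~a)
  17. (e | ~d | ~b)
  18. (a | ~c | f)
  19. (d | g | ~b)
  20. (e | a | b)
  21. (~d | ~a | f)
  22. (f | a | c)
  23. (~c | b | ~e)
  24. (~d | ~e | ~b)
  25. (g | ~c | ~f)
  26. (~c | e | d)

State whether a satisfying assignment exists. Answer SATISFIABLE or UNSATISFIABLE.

SATISFIABLE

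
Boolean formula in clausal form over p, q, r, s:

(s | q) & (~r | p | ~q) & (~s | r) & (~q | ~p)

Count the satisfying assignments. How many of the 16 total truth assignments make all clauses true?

3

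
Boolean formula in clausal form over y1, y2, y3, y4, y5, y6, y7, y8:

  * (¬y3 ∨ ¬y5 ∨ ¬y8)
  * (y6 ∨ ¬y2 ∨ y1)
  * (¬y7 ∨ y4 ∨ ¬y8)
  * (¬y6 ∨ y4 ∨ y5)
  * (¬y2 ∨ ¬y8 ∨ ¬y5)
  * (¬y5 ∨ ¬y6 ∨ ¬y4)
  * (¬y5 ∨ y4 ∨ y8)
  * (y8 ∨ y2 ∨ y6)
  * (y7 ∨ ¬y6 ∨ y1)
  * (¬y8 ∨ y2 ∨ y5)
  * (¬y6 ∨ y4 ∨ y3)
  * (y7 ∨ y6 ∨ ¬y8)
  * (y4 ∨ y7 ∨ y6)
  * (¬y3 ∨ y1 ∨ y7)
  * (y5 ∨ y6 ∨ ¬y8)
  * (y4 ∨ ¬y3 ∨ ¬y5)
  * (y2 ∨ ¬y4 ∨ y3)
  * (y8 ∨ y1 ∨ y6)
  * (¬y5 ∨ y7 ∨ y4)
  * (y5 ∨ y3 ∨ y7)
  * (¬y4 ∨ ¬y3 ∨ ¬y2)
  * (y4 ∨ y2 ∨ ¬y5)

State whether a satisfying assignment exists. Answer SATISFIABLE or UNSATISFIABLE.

SATISFIABLE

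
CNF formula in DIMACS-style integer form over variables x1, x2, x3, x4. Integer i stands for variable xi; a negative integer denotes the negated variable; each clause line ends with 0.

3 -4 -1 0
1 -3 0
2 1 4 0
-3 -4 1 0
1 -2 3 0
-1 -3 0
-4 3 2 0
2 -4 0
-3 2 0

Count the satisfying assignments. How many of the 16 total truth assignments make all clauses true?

2

The models are:
  x1=T x2=F x3=F x4=F
  x1=T x2=T x3=F x4=F
Count: 2.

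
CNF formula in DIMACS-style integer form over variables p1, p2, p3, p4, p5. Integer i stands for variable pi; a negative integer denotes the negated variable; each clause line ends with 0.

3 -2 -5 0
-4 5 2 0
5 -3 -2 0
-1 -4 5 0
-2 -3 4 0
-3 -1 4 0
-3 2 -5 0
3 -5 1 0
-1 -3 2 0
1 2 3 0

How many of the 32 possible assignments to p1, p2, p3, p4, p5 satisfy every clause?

9

Case analysis on p3 and p2:
  p3=T, p2=T: remaining (p1,p4,p5) ∈ {(F,T,T); (T,T,T)} — 2.
  p3=T, p2=F: remaining (p1,p4,p5) ∈ {(F,F,F)} — 1.
  p3=F, p2=T: remaining (p1,p4,p5) ∈ {(F,F,F); (F,T,F); (T,F,F)} — 3.
  p3=F, p2=F: remaining (p1,p4,p5) ∈ {(T,F,F); (T,F,T); (T,T,T)} — 3.
Total: 2 + 1 + 3 + 3 = 9.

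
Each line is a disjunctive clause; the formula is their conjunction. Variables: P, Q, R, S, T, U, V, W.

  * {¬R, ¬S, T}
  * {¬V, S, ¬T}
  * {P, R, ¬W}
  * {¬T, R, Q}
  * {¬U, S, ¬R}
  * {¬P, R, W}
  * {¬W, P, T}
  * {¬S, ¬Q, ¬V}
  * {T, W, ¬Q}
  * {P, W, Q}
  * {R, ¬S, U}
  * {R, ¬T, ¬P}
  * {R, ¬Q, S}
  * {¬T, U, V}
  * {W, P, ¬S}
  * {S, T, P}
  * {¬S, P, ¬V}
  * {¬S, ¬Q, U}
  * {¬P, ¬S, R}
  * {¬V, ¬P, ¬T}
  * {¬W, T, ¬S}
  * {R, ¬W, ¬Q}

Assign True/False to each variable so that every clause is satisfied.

P=T  Q=T  R=T  S=F  T=F  U=F  V=F  W=T

Set P = True and propagate.
The remaining clauses are satisfied by Q = True, R = True, S = False, T = False, U = False, V = False, W = True.
Every clause has at least one true literal under this assignment.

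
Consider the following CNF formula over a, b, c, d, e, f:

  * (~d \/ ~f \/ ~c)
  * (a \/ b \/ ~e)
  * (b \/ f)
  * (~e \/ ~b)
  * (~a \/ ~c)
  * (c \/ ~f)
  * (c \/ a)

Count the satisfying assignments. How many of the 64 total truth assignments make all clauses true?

The models are:
  a=0 b=0 c=1 d=0 e=0 f=1
  a=0 b=1 c=1 d=0 e=0 f=0
  a=0 b=1 c=1 d=0 e=0 f=1
  a=0 b=1 c=1 d=1 e=0 f=0
  a=1 b=1 c=0 d=0 e=0 f=0
  a=1 b=1 c=0 d=1 e=0 f=0
Count: 6.

6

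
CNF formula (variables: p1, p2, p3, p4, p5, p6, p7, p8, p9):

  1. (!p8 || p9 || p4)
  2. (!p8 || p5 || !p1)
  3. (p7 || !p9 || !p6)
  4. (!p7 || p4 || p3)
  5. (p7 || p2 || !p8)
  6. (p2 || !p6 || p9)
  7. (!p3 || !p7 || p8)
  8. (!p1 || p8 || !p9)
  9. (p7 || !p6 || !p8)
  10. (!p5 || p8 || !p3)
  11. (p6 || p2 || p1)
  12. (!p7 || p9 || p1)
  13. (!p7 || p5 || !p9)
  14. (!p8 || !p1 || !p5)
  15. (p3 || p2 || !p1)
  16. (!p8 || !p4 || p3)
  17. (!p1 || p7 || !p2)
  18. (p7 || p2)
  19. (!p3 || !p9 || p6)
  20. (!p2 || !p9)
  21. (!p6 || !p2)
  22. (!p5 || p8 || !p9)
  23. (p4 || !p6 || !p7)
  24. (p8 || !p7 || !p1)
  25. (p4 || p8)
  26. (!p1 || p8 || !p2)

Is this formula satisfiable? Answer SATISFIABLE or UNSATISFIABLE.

SATISFIABLE

Branch on p1: take p1 = False.
Try p2 = True.
  then p9 is forced to False.
  then p7 is forced to False.
  then p6 is forced to False.
The remaining clauses are satisfied by p3 = True, p4 = True, p5 = True, p8 = True.
So p1=F, p2=T, p3=T, p4=T, p5=T, p6=F, p7=F, p8=T, p9=F is a satisfying assignment.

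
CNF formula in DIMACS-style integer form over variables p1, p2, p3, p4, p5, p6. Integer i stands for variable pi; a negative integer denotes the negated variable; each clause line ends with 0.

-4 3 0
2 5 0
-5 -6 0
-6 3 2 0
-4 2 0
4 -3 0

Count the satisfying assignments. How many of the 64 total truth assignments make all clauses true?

Case analysis on p2 and p3:
  p2=1, p3=1: p1 free; 3 ways for (p4,p5,p6) × 2^1 = 6.
  p2=1, p3=0: p1 free; 3 ways for (p4,p5,p6) × 2^1 = 6.
  p2=0, p3=1: a clause becomes empty — 0.
  p2=0, p3=0: remaining (p1,p4,p5,p6) ∈ {(0,0,1,0); (1,0,1,0)} — 2.
Total: 6 + 6 + 0 + 2 = 14.

14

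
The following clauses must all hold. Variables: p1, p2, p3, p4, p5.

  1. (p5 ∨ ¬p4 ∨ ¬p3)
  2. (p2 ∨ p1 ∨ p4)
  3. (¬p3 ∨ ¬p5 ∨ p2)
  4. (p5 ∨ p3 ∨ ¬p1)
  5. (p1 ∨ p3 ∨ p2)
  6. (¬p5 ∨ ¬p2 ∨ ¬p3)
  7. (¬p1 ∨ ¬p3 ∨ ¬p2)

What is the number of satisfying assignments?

10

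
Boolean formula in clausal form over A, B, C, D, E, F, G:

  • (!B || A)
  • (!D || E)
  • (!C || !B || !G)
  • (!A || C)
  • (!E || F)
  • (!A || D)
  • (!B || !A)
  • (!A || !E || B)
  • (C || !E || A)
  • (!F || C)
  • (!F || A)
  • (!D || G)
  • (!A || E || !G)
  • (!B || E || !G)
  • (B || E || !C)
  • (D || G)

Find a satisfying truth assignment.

Try A = False.
  then B is forced to False.
  then F is forced to False.
  then E is forced to False.
  then D is forced to False.
  then C is forced to False.
  then G is forced to True.

A=F  B=F  C=F  D=F  E=F  F=F  G=T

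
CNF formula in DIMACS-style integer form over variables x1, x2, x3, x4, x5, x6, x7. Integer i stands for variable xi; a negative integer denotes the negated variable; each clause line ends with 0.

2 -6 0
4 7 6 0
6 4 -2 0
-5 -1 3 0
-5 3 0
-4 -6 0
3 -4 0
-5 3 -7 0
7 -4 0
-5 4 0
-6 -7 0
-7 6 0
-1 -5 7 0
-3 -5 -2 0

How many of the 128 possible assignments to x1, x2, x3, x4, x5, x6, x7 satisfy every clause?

The models are:
  x1=0 x2=1 x3=0 x4=0 x5=0 x6=1 x7=0
  x1=0 x2=1 x3=1 x4=0 x5=0 x6=1 x7=0
  x1=1 x2=1 x3=0 x4=0 x5=0 x6=1 x7=0
  x1=1 x2=1 x3=1 x4=0 x5=0 x6=1 x7=0
That's 4 in total.

4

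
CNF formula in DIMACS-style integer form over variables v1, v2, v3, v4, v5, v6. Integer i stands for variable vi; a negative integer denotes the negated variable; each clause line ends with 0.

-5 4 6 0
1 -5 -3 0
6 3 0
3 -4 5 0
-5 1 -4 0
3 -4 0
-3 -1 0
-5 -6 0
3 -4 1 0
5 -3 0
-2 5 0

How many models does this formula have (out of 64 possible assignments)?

2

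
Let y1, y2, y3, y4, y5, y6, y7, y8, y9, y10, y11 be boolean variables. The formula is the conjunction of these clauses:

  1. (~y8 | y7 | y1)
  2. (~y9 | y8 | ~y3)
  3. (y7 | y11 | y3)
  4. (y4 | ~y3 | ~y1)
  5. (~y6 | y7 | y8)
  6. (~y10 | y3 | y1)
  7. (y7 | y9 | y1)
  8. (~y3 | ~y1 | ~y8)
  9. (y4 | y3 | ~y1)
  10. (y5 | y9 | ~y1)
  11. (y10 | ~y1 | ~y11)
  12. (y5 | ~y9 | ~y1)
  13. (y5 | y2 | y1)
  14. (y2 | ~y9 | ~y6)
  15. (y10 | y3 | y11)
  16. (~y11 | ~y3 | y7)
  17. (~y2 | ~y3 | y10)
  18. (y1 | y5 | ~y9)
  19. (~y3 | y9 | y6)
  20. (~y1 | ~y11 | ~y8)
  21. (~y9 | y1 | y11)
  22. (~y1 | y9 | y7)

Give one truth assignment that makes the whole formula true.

Pure literal: y4 appears only positively; assign y4 = True.
Pure literal: y5 appears only positively; assign y5 = True.
Branch on y1: take y1 = False.
Branch on y2: take y2 = False.
Set y3 = True and propagate.
The remaining clauses are satisfied by y6 = True, y7 = True, y8 = False, y9 = False, y10 = False, y11 = False.

y1 = 0, y2 = 0, y3 = 1, y4 = 1, y5 = 1, y6 = 1, y7 = 1, y8 = 0, y9 = 0, y10 = 0, y11 = 0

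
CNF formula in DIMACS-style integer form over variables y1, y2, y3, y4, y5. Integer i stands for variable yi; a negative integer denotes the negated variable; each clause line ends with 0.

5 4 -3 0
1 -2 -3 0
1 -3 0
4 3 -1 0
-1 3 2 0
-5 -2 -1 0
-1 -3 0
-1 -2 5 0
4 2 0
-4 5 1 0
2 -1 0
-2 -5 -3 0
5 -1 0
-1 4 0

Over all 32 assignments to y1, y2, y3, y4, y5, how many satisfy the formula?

The models are:
  y1=F y2=F y3=F y4=T y5=T
  y1=F y2=T y3=F y4=F y5=F
  y1=F y2=T y3=F y4=F y5=T
  y1=F y2=T y3=F y4=T y5=T
Count: 4.

4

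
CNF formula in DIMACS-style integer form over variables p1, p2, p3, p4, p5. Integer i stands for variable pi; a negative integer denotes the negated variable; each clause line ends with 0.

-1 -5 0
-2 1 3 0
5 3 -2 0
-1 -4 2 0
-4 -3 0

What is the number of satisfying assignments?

Case analysis on p1 and p2:
  p1=1, p2=1: remaining (p3,p4,p5) ∈ {(1,0,0)} — 1.
  p1=1, p2=0: remaining (p3,p4,p5) ∈ {(0,0,0); (1,0,0)} — 2.
  p1=0, p2=1: remaining (p3,p4,p5) ∈ {(1,0,0); (1,0,1)} — 2.
  p1=0, p2=0: p5 free; 3 ways for (p3,p4) × 2^1 = 6.
Total: 1 + 2 + 2 + 6 = 11.

11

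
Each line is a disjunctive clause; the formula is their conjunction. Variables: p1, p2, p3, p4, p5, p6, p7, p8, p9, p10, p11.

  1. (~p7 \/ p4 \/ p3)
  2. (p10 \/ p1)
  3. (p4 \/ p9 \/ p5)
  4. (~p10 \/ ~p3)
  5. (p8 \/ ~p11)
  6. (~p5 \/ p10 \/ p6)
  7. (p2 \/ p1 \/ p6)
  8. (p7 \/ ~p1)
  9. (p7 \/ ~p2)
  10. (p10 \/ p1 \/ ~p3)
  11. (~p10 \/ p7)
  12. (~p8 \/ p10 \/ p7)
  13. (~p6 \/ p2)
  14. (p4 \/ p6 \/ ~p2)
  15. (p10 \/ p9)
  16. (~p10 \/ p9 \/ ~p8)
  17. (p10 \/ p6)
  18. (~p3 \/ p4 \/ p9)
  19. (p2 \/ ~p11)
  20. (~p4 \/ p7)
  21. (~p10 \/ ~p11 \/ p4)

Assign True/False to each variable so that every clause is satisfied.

p1 = True, p2 = True, p3 = False, p4 = True, p5 = True, p6 = True, p7 = True, p8 = False, p9 = True, p10 = False, p11 = False

Check each clause:
  1. (p3 \/ ~p7 \/ p4) — p4 is true.
  2. (p10 \/ p1) — p1 is true.
  3. (p4 \/ p5 \/ p9) — p9 is true.
  4. (~p3 \/ ~p10) — ~p3 is true.
  5. (p8 \/ ~p11) — ~p11 is true.
  6. (p10 \/ p6 \/ ~p5) — p6 is true.
  7. (p2 \/ p1 \/ p6) — p1 is true.
  8. (p7 \/ ~p1) — p7 is true.
  9. (p7 \/ ~p2) — p7 is true.
  10. (p10 \/ ~p3 \/ p1) — p1 is true.
  11. (~p10 \/ p7) — ~p10 is true.
  12. (~p8 \/ p10 \/ p7) — ~p8 is true.
  13. (~p6 \/ p2) — p2 is true.
  14. (~p2 \/ p4 \/ p6) — p4 is true.
  15. (p9 \/ p10) — p9 is true.
  16. (~p10 \/ p9 \/ ~p8) — ~p8 is true.
  17. (p10 \/ p6) — p6 is true.
  18. (~p3 \/ p4 \/ p9) — p9 is true.
  19. (~p11 \/ p2) — p2 is true.
  20. (~p4 \/ p7) — p7 is true.
  21. (p4 \/ ~p10 \/ ~p11) — p4 is true.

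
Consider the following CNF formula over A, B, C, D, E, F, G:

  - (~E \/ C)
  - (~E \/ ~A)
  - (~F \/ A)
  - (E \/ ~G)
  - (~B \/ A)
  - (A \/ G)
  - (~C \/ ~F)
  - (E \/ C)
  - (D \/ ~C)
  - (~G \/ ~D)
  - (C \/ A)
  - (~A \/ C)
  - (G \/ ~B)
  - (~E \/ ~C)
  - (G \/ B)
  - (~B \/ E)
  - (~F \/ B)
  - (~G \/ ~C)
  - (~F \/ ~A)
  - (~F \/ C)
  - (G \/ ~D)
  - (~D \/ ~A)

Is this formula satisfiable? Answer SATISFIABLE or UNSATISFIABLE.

UNSATISFIABLE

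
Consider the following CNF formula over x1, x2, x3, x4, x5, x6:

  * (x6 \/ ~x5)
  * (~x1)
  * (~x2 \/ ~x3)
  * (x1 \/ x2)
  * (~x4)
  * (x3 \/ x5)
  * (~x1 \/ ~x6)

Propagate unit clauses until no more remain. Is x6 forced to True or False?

True

Unit clause (~x1) sets x1 = False.
(x1 \/ x2): since x1 = False, the clause reduces to (x2). x2 = True.
(~x3 \/ ~x2) with x2 = True leaves only ~x3, so x3 = False.
Unit clause (~x4) sets x4 = False.
In (x3 \/ x5), x3 is now false; x5 must hold, so x5 = True.
(~x5 \/ x6) with x5 = True leaves only x6, so x6 = True.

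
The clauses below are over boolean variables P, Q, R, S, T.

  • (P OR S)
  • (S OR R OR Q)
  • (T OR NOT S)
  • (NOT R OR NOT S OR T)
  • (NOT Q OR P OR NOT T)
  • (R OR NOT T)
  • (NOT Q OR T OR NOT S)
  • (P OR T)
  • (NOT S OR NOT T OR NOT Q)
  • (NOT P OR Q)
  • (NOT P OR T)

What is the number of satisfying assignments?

The models are:
  P=F Q=F R=T S=T T=T
  P=T Q=T R=T S=F T=T
That's 2 in total.

2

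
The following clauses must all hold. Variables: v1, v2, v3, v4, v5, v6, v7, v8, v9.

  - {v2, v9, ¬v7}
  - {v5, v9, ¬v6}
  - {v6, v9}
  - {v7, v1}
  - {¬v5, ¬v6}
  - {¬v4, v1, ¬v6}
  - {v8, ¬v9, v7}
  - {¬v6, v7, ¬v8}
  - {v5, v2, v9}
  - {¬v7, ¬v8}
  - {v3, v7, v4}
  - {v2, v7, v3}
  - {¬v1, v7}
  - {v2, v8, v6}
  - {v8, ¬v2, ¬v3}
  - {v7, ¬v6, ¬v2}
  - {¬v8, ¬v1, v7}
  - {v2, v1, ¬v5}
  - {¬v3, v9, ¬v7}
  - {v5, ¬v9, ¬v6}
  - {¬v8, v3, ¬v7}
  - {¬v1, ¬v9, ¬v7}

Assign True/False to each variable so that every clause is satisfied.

v1=F, v2=T, v3=F, v4=F, v5=F, v6=F, v7=T, v8=F, v9=T

Set v1 = False and propagate.
  then v7 is forced to True.
  then v8 is forced to False.
Set v2 = True and propagate.
  then v3 is forced to False.
For the remaining variables, v4 = False, v5 = False, v6 = False, v9 = True works.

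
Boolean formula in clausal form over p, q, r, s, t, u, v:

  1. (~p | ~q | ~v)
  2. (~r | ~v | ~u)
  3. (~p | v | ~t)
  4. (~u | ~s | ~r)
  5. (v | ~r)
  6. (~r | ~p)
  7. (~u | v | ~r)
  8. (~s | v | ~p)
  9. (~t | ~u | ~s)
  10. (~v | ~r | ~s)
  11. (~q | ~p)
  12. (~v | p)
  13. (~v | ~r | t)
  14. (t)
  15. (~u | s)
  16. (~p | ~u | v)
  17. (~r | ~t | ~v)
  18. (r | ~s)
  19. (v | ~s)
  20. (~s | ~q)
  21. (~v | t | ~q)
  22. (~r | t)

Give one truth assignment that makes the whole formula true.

p=F  q=F  r=F  s=F  t=T  u=F  v=F

Unit propagation: (t) forces t = True.
q occurs only negated in the remaining clauses — set q = False.
Pure literal: u appears only negated; assign u = False.
Try p = False.
  then v is forced to False.
  then r is forced to False.
  then s is forced to False.
Check each clause:
  1. (~q | ~v | ~p) — ~v is true.
  2. (~r | ~u | ~v) — ~v is true.
  3. (~p | ~t | v) — ~p is true.
  4. (~r | ~s | ~u) — ~u is true.
  5. (~r | v) — ~r is true.
  6. (~p | ~r) — ~r is true.
  7. (~u | v | ~r) — ~u is true.
  8. (v | ~s | ~p) — ~s is true.
  9. (~s | ~u | ~t) — ~u is true.
  10. (~r | ~v | ~s) — ~v is true.
  11. (~p | ~q) — ~p is true.
  12. (p | ~v) — ~v is true.
  13. (~r | ~v | t) — ~r is true.
  14. (t) — t is true.
  15. (~u | s) — ~u is true.
  16. (~p | ~u | v) — ~u is true.
  17. (~t | ~r | ~v) — ~v is true.
  18. (~s | r) — ~s is true.
  19. (v | ~s) — ~s is true.
  20. (~q | ~s) — ~s is true.
  21. (t | ~q | ~v) — ~v is true.
  22. (t | ~r) — ~r is true.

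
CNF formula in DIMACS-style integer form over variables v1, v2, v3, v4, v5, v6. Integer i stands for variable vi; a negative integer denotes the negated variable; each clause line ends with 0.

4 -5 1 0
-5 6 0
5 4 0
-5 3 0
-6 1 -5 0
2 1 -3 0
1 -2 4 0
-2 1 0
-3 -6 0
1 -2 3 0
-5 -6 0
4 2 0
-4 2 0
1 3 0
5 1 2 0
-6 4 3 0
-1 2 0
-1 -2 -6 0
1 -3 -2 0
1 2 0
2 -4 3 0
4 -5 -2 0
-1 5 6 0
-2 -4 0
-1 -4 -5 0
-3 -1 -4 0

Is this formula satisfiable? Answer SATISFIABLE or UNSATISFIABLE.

UNSATISFIABLE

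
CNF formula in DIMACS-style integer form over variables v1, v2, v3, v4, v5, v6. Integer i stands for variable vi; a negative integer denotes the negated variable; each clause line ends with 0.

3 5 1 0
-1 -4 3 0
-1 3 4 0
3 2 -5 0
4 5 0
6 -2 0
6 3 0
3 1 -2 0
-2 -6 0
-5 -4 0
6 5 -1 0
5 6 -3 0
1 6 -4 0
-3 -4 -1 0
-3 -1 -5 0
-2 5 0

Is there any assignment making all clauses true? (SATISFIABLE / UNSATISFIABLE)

SATISFIABLE

Try v1 = False.
For the remaining variables, v2 = False, v3 = True, v4 = False, v5 = True, v6 = True works.
Every clause has at least one true literal under this assignment.
So v1=False, v2=False, v3=True, v4=False, v5=True, v6=True is a satisfying assignment.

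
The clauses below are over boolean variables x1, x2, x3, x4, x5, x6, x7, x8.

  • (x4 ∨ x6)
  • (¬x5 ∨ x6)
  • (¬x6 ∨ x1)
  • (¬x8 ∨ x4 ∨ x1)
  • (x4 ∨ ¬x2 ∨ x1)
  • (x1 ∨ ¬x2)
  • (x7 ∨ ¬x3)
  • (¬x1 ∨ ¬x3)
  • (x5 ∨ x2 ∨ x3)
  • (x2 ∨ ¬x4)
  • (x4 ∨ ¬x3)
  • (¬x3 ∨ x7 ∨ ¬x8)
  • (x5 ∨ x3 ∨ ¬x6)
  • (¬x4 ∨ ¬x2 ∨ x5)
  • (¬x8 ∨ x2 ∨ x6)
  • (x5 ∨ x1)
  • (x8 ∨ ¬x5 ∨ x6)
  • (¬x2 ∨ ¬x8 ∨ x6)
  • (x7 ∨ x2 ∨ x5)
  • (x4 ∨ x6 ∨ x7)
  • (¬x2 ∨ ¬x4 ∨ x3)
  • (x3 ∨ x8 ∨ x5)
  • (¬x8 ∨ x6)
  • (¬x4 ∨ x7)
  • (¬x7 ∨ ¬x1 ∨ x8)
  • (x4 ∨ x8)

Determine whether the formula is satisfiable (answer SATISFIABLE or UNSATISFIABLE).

Try x1 = True.
  then x3 is forced to False.
Branch on x2: take x2 = False.
  then x5 is forced to True.
  then x6 is forced to True.
  then x4 is forced to False.
  then x8 is forced to True.
x7 is now unconstrained; take x7 = True.
Every clause has at least one true literal under this assignment.
So x1 = T, x2 = F, x3 = F, x4 = F, x5 = T, x6 = T, x7 = T, x8 = T is a satisfying assignment.

SATISFIABLE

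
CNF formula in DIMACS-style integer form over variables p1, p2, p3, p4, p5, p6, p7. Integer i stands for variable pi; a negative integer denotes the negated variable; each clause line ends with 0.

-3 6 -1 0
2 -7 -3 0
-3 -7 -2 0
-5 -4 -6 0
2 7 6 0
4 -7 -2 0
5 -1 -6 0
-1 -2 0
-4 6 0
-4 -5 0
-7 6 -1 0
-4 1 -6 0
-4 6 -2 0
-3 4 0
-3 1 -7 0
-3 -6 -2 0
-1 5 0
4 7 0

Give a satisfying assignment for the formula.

p3 occurs only negated in the remaining clauses — set p3 = False.
Branch on p1: take p1 = False.
Branch on p2: take p2 = False.
Set p4 = False and propagate.
  then p7 is forced to True.
p5, p6 are now unconstrained; take p5 = True, p6 = True.
Every clause has at least one true literal under this assignment.

p1 = F, p2 = F, p3 = F, p4 = F, p5 = T, p6 = T, p7 = T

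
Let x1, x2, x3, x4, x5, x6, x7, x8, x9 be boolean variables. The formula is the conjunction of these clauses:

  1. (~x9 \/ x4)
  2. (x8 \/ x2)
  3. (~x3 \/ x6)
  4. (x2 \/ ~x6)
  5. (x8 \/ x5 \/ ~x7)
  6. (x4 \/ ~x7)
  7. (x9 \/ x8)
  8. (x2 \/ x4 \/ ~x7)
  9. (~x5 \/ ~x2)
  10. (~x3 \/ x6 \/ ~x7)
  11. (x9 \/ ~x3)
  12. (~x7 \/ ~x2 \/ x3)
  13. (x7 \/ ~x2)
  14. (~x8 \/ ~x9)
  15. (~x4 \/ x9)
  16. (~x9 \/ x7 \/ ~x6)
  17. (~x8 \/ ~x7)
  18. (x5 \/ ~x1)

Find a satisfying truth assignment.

x1=0, x2=0, x3=0, x4=0, x5=0, x6=0, x7=0, x8=1, x9=0

Check each clause:
  1. (~x9 \/ x4) — ~x9 is true.
  2. (x8 \/ x2) — x8 is true.
  3. (x6 \/ ~x3) — ~x3 is true.
  4. (~x6 \/ x2) — ~x6 is true.
  5. (x5 \/ ~x7 \/ x8) — x8 is true.
  6. (x4 \/ ~x7) — ~x7 is true.
  7. (x9 \/ x8) — x8 is true.
  8. (x2 \/ ~x7 \/ x4) — ~x7 is true.
  9. (~x2 \/ ~x5) — ~x5 is true.
  10. (~x7 \/ x6 \/ ~x3) — ~x7 is true.
  11. (~x3 \/ x9) — ~x3 is true.
  12. (~x2 \/ x3 \/ ~x7) — ~x7 is true.
  13. (~x2 \/ x7) — ~x2 is true.
  14. (~x9 \/ ~x8) — ~x9 is true.
  15. (~x4 \/ x9) — ~x4 is true.
  16. (~x9 \/ x7 \/ ~x6) — ~x6 is true.
  17. (~x8 \/ ~x7) — ~x7 is true.
  18. (~x1 \/ x5) — ~x1 is true.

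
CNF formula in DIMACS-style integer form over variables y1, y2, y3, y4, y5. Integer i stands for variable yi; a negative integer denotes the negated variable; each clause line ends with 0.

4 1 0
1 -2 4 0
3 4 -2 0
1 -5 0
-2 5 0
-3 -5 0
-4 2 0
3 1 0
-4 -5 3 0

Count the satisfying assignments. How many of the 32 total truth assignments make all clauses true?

The models are:
  y1=T y2=F y3=F y4=F y5=F
  y1=T y2=F y3=F y4=F y5=T
  y1=T y2=F y3=T y4=F y5=F
Count: 3.

3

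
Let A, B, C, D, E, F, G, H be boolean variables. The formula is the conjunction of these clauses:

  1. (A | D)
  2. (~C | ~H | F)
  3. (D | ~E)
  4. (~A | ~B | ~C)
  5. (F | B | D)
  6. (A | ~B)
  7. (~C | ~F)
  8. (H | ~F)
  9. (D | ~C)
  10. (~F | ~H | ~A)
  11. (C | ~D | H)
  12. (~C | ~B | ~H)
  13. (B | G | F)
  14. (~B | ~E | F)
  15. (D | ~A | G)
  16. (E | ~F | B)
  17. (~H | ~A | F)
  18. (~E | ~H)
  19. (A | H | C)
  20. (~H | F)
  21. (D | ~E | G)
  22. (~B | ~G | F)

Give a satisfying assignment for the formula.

Try A = False.
  then D is forced to True.
  then B is forced to False.
Try C = True.
  then F is forced to False.
  then H is forced to False.
  then G is forced to True.
E is now unconstrained; take E = False.
Every clause has at least one true literal under this assignment.

A=False, B=False, C=True, D=True, E=False, F=False, G=True, H=False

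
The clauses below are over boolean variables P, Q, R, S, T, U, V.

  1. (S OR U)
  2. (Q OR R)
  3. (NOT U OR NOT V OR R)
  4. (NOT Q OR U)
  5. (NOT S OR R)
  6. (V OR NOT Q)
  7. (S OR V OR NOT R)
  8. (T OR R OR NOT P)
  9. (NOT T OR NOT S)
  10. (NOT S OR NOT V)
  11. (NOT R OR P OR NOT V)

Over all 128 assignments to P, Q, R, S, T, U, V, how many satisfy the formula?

Case analysis on R and S:
  R=1, S=1: remaining (P,Q,T,U,V) ∈ {(0,0,0,0,0); (0,0,0,1,0); (1,0,0,0,0); (1,0,0,1,0)} — 4.
  R=1, S=0: remaining (P,Q,T,U,V) ∈ {(1,0,0,1,1); (1,0,1,1,1); (1,1,0,1,1); (1,1,1,1,1)} — 4.
  R=0, S=1: a clause becomes empty — 0.
  R=0, S=0: a clause becomes empty — 0.
Total: 4 + 4 + 0 + 0 = 8.

8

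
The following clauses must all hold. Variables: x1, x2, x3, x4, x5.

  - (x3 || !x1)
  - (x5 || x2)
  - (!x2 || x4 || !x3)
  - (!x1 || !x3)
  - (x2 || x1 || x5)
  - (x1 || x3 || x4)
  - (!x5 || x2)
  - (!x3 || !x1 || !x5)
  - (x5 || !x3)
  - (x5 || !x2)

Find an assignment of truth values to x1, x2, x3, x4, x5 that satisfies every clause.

x1 = F, x2 = T, x3 = T, x4 = T, x5 = T

Pure literal: x4 appears only positively; assign x4 = True.
Branch on x1: take x1 = False.
Branch on x2: take x2 = True.
  then x5 is forced to True.
x3 is now unconstrained; take x3 = True.
Every clause has at least one true literal under this assignment.
Check each clause:
  1. (!x1 || x3) — x3 is true.
  2. (x2 || x5) — x2 is true.
  3. (!x2 || x4 || !x3) — x4 is true.
  4. (!x1 || !x3) — !x1 is true.
  5. (x2 || x5 || x1) — x2 is true.
  6. (x3 || x4 || x1) — x3 is true.
  7. (!x5 || x2) — x2 is true.
  8. (!x3 || !x1 || !x5) — !x1 is true.
  9. (!x3 || x5) — x5 is true.
  10. (x5 || !x2) — x5 is true.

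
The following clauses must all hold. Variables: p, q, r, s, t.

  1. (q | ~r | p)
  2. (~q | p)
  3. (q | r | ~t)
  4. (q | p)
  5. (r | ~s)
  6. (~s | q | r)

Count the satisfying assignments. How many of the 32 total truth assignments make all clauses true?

11

Case analysis on q and r:
  q=T, r=T: remaining (p,s,t) ∈ {(T,F,F); (T,F,T); (T,T,F); (T,T,T)} — 4.
  q=T, r=F: remaining (p,s,t) ∈ {(T,F,F); (T,F,T)} — 2.
  q=F, r=T: remaining (p,s,t) ∈ {(T,F,F); (T,F,T); (T,T,F); (T,T,T)} — 4.
  q=F, r=F: remaining (p,s,t) ∈ {(T,F,F)} — 1.
Total: 4 + 2 + 4 + 1 = 11.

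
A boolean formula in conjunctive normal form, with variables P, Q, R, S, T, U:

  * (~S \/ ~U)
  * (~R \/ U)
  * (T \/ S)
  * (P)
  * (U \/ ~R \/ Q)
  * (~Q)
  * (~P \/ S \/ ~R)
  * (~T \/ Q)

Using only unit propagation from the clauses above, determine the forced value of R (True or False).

(P) is a unit clause: P = True.
Unit clause (~Q) sets Q = False.
(Q \/ ~T) with Q = False leaves only ~T, so T = False.
(T \/ S) with T = False leaves only S, so S = True.
(~U \/ ~S): since S = True, the clause reduces to (~U). U = False.
(U \/ ~R) with U = False leaves only ~R, so R = False.

False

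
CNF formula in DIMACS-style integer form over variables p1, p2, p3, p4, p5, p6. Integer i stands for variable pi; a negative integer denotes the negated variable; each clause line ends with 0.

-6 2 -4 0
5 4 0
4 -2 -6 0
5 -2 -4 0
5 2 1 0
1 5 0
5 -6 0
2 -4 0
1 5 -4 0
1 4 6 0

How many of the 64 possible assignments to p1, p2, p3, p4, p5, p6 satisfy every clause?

16

Split on p4, then p5.
  p4=1, p5=1: forces p2=1; p1, p3, p6 free → 2^3 = 8.
  p4=1, p5=0: a clause becomes empty — 0.
  p4=0, p5=1: p3 free; 4 ways for (p1,p2,p6) × 2^1 = 8.
  p4=0, p5=0: a clause becomes empty — 0.
Total: 8 + 0 + 8 + 0 = 16.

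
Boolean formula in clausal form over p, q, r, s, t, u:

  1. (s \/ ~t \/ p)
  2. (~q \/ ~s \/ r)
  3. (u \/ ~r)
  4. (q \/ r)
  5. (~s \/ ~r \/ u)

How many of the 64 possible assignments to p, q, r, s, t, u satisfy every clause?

Split on r, then s.
  r=T, s=T: forces u=T; p, q, t free → 2^3 = 8.
  r=T, s=F: q free; 3 ways for (p,t,u) × 2^1 = 6.
  r=F, s=T: a clause becomes empty — 0.
  r=F, s=F: u free; 3 ways for (p,q,t) × 2^1 = 6.
Total: 8 + 6 + 0 + 6 = 20.

20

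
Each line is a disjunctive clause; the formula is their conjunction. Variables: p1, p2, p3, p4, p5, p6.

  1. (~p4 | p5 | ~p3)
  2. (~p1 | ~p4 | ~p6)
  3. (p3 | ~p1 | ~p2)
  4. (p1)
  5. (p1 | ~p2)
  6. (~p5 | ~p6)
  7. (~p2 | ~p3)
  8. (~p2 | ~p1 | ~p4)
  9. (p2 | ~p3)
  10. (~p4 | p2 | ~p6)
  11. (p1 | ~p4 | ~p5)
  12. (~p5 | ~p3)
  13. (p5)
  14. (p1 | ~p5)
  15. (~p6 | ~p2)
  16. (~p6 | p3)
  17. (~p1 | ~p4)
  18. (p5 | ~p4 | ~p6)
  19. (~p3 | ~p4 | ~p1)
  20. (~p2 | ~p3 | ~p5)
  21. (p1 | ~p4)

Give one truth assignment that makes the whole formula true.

p1=1, p2=0, p3=0, p4=0, p5=1, p6=0

Check each clause:
  1. (~p4 | ~p3 | p5) — ~p3 is true.
  2. (~p1 | ~p6 | ~p4) — ~p6 is true.
  3. (~p2 | ~p1 | p3) — ~p2 is true.
  4. (p1) — p1 is true.
  5. (~p2 | p1) — p1 is true.
  6. (~p5 | ~p6) — ~p6 is true.
  7. (~p2 | ~p3) — ~p3 is true.
  8. (~p2 | ~p1 | ~p4) — ~p4 is true.
  9. (~p3 | p2) — ~p3 is true.
  10. (~p4 | ~p6 | p2) — ~p6 is true.
  11. (~p4 | p1 | ~p5) — p1 is true.
  12. (~p3 | ~p5) — ~p3 is true.
  13. (p5) — p5 is true.
  14. (p1 | ~p5) — p1 is true.
  15. (~p6 | ~p2) — ~p6 is true.
  16. (~p6 | p3) — ~p6 is true.
  17. (~p1 | ~p4) — ~p4 is true.
  18. (~p6 | p5 | ~p4) — ~p6 is true.
  19. (~p3 | ~p4 | ~p1) — ~p4 is true.
  20. (~p5 | ~p3 | ~p2) — ~p3 is true.
  21. (~p4 | p1) — p1 is true.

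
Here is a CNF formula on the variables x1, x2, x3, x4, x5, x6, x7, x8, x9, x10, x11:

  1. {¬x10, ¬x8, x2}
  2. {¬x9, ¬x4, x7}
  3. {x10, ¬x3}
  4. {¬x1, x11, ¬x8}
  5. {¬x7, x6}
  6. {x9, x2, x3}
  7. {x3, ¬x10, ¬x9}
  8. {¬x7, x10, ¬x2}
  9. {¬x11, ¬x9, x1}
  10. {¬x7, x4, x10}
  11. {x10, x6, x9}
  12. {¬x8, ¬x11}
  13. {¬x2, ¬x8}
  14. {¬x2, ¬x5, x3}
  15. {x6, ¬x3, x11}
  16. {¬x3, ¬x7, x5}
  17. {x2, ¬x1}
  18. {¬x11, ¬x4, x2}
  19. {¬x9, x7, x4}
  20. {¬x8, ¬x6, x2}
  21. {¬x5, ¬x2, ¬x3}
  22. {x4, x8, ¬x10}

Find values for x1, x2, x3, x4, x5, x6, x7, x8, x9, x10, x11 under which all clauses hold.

Branch on x1: take x1 = False.
The remaining clauses are satisfied by x2 = True, x3 = False, x4 = True, x5 = False, x6 = False, x7 = False, x8 = False, x9 = False, x10 = True, x11 = True.
Every clause has at least one true literal under this assignment.

x1=False, x2=True, x3=False, x4=True, x5=False, x6=False, x7=False, x8=False, x9=False, x10=True, x11=True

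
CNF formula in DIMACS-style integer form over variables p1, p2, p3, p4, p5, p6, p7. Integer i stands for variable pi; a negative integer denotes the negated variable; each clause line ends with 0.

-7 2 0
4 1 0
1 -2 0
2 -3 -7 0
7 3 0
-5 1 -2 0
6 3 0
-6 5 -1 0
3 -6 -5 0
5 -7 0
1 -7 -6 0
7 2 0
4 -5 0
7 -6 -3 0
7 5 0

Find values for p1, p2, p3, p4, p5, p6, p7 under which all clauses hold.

p1=T  p2=T  p3=T  p4=T  p5=T  p6=T  p7=T

p4 occurs only positively in the remaining clauses — set p4 = True.
Set p1 = True and propagate.
Branch on p2: take p2 = True.
Try p3 = True.
The remaining clauses are satisfied by p5 = True, p6 = True, p7 = True.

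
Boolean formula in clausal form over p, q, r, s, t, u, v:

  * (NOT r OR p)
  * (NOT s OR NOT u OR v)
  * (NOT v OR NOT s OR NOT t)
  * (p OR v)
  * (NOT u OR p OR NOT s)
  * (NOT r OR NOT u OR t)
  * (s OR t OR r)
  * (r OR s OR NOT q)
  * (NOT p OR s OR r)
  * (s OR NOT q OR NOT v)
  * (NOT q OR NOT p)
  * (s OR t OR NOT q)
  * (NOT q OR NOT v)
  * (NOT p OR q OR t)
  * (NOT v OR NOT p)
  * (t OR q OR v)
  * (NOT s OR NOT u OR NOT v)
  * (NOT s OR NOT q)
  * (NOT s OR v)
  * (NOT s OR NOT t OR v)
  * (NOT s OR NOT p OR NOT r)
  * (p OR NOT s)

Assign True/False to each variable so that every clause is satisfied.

p = 1, q = 0, r = 1, s = 0, t = 1, u = 1, v = 0

Check each clause:
  1. (NOT r OR p) — p is true.
  2. (NOT s OR v OR NOT u) — NOT s is true.
  3. (NOT v OR NOT s OR NOT t) — NOT v is true.
  4. (v OR p) — p is true.
  5. (p OR NOT s OR NOT u) — p is true.
  6. (NOT r OR NOT u OR t) — t is true.
  7. (t OR r OR s) — r is true.
  8. (s OR NOT q OR r) — r is true.
  9. (r OR NOT p OR s) — r is true.
  10. (NOT q OR s OR NOT v) — NOT v is true.
  11. (NOT q OR NOT p) — NOT q is true.
  12. (s OR t OR NOT q) — t is true.
  13. (NOT q OR NOT v) — NOT v is true.
  14. (t OR NOT p OR q) — t is true.
  15. (NOT p OR NOT v) — NOT v is true.
  16. (q OR v OR t) — t is true.
  17. (NOT u OR NOT s OR NOT v) — NOT v is true.
  18. (NOT q OR NOT s) — NOT s is true.
  19. (v OR NOT s) — NOT s is true.
  20. (v OR NOT s OR NOT t) — NOT s is true.
  21. (NOT p OR NOT s OR NOT r) — NOT s is true.
  22. (NOT s OR p) — p is true.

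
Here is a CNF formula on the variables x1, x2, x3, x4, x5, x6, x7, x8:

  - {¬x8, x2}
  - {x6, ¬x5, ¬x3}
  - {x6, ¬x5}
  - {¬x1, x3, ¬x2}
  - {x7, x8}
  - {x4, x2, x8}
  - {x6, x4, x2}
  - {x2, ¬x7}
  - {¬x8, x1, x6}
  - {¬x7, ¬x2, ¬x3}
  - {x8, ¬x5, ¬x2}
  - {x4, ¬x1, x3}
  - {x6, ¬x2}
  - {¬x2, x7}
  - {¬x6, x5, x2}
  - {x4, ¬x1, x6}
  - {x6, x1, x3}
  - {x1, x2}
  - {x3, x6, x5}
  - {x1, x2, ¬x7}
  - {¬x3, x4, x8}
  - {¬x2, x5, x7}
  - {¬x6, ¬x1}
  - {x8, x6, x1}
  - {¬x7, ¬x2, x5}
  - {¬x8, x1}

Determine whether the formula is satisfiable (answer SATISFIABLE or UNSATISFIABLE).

x2 = True:
  propagation gives x6=True, x7=True, x3=False, x1=False; an empty clause results — contradiction.
x2 = False:
  propagation gives x8=False, x7=True; an empty clause results — contradiction.
Every branch closes, so no satisfying assignment exists.

UNSATISFIABLE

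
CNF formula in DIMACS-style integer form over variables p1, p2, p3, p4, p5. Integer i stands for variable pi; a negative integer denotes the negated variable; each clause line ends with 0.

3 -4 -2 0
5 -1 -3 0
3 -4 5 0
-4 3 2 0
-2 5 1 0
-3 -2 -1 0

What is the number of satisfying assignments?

15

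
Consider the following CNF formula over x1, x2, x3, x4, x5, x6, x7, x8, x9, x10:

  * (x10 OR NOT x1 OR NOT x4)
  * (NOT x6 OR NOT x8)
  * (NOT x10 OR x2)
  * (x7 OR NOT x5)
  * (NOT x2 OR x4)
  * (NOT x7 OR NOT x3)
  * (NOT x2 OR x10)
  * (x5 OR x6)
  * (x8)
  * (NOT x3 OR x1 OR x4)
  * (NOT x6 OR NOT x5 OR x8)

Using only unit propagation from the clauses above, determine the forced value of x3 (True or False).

False

Unit clause (x8) sets x8 = True.
(NOT x8 OR NOT x6): since x8 = True, the clause reduces to (NOT x6). x6 = False.
From (x5 OR x6) and x6 = False: x5 = True.
(NOT x5 OR x7): since x5 = True, the clause reduces to (x7). x7 = True.
(NOT x3 OR NOT x7) with x7 = True leaves only NOT x3, so x3 = False.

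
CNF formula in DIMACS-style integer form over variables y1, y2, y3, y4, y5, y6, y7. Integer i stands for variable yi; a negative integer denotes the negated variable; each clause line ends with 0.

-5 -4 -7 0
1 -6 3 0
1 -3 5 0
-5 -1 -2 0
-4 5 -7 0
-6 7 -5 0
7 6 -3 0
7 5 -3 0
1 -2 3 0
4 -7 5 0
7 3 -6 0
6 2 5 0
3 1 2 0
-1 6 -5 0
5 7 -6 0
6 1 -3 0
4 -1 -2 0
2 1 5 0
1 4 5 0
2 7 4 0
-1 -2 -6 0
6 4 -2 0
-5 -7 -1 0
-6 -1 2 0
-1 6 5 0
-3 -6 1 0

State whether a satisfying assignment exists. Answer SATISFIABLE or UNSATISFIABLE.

y1 = True:
  y5 = True:
    propagation gives y2=False, y6=True; an empty clause results — contradiction.
  y5 = False:
    propagation gives y6=True, y7=True, y4=False; an empty clause results — contradiction.
y1 = False:
  y5 = True:
    y3 = True:
      propagation gives y6=True; contradiction.
    y3 = False:
      propagation gives y6=False, y2=False; contradiction.
  y5 = False:
    propagation gives y3=False, y6=False, y2=False; an empty clause results — contradiction.
Every branch closes, so no satisfying assignment exists.

UNSATISFIABLE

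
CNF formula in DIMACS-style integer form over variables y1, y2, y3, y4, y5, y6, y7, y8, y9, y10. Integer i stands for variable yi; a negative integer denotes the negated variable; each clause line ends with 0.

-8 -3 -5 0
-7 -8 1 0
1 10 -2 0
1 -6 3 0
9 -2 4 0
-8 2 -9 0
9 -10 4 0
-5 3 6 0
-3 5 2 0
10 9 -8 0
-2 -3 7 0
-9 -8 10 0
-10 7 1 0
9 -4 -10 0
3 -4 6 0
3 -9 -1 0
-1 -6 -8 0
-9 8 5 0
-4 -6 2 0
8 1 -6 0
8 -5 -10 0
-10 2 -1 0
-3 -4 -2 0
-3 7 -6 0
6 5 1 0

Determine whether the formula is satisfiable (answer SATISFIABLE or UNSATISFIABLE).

SATISFIABLE

Branch on y1: take y1 = True.
Try y2 = False.
  then y10 is forced to False.
Set y3 = True and propagate.
  then y5 is forced to True.
  then y8 is forced to False.
For the remaining variables, y4 = False, y6 = False, y7 = True, y9 = True works.
So y1 = True  y2 = False  y3 = True  y4 = False  y5 = True  y6 = False  y7 = True  y8 = False  y9 = True  y10 = False is a satisfying assignment.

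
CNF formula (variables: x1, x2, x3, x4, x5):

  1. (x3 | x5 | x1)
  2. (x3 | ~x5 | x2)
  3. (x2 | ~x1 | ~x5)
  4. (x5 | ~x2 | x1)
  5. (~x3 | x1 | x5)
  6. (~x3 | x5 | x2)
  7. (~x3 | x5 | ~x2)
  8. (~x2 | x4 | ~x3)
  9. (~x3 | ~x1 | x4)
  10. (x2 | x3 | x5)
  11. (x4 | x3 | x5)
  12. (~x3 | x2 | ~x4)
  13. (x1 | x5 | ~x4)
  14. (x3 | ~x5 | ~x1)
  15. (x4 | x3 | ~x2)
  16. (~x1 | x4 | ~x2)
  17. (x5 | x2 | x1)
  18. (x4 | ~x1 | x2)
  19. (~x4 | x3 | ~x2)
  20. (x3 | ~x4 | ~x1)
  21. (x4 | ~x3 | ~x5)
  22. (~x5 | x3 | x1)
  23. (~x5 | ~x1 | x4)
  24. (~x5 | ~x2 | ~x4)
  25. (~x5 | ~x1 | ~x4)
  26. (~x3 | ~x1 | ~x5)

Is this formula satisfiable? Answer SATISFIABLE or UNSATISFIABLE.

x5 = True:
  x4 = True:
    propagation gives x2=False, x3=True; an empty clause results — contradiction.
  x4 = False:
    propagation gives x3=False, x2=True; an empty clause results — contradiction.
x5 = False:
  x3 = True:
    propagation gives x1=True, x2=True; an empty clause results — contradiction.
  x3 = False:
    propagation gives x1=True, x2=True, x4=True; an empty clause results — contradiction.
Every branch closes, so no satisfying assignment exists.

UNSATISFIABLE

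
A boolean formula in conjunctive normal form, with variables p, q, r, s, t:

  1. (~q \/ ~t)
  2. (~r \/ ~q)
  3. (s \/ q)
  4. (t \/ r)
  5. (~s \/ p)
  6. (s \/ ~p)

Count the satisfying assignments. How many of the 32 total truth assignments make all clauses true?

Satisfying assignments:
  p=1 q=0 r=0 s=1 t=1
  p=1 q=0 r=1 s=1 t=0
  p=1 q=0 r=1 s=1 t=1
Count: 3.

3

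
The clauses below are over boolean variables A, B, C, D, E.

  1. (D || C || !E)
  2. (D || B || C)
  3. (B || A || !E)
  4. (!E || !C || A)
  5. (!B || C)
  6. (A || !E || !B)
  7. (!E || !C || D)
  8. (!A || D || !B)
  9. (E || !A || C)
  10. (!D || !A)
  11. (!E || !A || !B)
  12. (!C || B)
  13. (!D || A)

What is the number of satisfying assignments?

The models are:
  A=0 B=1 C=1 D=0 E=0
Count: 1.

1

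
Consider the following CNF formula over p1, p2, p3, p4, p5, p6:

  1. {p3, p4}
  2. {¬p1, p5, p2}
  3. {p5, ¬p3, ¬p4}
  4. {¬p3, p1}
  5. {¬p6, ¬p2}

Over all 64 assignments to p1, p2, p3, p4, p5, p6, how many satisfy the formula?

17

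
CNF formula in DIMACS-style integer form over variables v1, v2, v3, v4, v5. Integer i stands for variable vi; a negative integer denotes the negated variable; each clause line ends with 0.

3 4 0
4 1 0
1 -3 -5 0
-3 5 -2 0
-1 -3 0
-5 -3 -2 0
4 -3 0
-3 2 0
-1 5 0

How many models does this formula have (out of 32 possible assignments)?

6

The models are:
  v1=0 v2=0 v3=0 v4=1 v5=0
  v1=0 v2=0 v3=0 v4=1 v5=1
  v1=0 v2=1 v3=0 v4=1 v5=0
  v1=0 v2=1 v3=0 v4=1 v5=1
  v1=1 v2=0 v3=0 v4=1 v5=1
  v1=1 v2=1 v3=0 v4=1 v5=1
That's 6 in total.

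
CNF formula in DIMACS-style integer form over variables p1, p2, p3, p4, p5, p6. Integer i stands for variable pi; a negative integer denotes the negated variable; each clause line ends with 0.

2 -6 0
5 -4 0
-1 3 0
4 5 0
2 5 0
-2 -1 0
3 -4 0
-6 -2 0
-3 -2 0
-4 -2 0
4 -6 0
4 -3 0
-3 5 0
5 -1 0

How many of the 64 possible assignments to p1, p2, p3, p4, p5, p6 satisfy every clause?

4

The models are:
  p1=0 p2=0 p3=0 p4=0 p5=1 p6=0
  p1=0 p2=0 p3=1 p4=1 p5=1 p6=0
  p1=0 p2=1 p3=0 p4=0 p5=1 p6=0
  p1=1 p2=0 p3=1 p4=1 p5=1 p6=0
Count: 4.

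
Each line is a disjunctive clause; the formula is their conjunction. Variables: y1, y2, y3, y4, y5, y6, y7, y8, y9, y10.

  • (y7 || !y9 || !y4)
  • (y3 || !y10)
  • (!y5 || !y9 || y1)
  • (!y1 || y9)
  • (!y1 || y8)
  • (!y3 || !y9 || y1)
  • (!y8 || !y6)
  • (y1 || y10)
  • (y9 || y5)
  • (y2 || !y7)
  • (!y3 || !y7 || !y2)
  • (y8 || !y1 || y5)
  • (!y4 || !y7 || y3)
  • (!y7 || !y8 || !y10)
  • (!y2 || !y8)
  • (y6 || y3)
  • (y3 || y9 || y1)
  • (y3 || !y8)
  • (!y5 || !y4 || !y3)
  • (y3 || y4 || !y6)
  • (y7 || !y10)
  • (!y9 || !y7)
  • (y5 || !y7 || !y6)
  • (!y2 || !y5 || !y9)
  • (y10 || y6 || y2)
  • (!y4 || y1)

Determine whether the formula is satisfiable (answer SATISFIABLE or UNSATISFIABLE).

y3 = True:
  y1 = True:
    propagation gives y9=True, y8=True, y6=False, y2=False; an empty clause results — contradiction.
  y1 = False:
    propagation gives y9=False, y10=True, y5=True, y4=False; an empty clause results — contradiction.
y3 = False:
  propagation gives y10=False, y1=True, y9=True, y8=True; an empty clause results — contradiction.
Every branch closes, so no satisfying assignment exists.

UNSATISFIABLE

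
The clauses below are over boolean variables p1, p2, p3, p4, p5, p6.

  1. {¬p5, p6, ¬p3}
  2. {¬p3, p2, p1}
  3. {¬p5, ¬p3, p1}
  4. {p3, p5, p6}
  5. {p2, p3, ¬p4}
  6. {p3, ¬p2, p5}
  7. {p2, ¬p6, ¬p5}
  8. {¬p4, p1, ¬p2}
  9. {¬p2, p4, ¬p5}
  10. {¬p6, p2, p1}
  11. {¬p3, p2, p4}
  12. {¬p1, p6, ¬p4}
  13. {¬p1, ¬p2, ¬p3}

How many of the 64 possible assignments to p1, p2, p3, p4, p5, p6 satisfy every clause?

The models are:
  p1=F p2=F p3=F p4=F p5=T p6=F
  p1=F p2=T p3=T p4=F p5=F p6=F
  p1=F p2=T p3=T p4=F p5=F p6=T
  p1=T p2=F p3=F p4=F p5=F p6=T
  p1=T p2=F p3=F p4=F p5=T p6=F
  p1=T p2=F p3=T p4=T p5=F p6=T
  p1=T p2=T p3=F p4=T p5=T p6=T
Count: 7.

7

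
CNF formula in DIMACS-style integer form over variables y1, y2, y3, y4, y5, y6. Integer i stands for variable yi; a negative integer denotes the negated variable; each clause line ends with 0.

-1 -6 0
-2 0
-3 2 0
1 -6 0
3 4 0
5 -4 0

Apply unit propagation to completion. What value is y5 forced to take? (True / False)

True

(!y2) is a unit clause: y2 = False.
(!y3 || y2): since y2 = False, the clause reduces to (!y3). y3 = False.
(y4 || y3) with y3 = False leaves only y4, so y4 = True.
From (y5 || !y4) and y4 = True: y5 = True.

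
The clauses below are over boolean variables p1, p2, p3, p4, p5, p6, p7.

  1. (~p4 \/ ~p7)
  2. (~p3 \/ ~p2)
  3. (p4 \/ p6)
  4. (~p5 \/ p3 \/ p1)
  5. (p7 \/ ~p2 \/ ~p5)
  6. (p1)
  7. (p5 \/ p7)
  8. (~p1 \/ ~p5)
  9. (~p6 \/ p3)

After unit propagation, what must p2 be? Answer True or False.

(p1) stands alone — p1 = True.
In (~p1 \/ ~p5), ~p1 is now false; ~p5 must hold, so p5 = False.
(p5 \/ p7) with p5 = False leaves only p7, so p7 = True.
From (~p4 \/ ~p7) and p7 = True: p4 = False.
From (p6 \/ p4) and p4 = False: p6 = True.
In (p3 \/ ~p6), ~p6 is now false; p3 must hold, so p3 = True.
(~p3 \/ ~p2) with p3 = True leaves only ~p2, so p2 = False.

False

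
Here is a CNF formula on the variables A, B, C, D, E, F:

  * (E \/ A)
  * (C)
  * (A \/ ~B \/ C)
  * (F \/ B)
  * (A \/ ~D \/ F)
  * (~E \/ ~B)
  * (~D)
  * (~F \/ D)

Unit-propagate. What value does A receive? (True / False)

Unit clause (C) sets C = True.
(~D) is a unit clause: D = False.
From (D \/ ~F) and D = False: F = False.
In (B \/ F), F is now false; B must hold, so B = True.
In (~B \/ ~E), ~B is now false; ~E must hold, so E = False.
In (E \/ A), E is now false; A must hold, so A = True.

True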